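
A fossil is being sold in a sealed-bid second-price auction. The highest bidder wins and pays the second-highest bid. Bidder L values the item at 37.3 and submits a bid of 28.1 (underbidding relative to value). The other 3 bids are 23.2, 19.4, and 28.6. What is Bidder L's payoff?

Payoff = 0.0.

Highest competing bid: 28.6.
Bidder L's bid 28.1 is not the highest, so Bidder L loses, pays nothing, and earns zero payoff.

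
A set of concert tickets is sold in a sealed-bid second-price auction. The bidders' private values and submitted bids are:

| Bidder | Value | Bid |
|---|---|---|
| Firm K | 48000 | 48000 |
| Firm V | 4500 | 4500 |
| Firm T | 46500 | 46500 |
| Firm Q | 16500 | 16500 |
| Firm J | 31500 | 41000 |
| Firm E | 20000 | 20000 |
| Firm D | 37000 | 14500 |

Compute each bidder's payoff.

Bids in descending order: Firm K 48000 > Firm T 46500 > Firm J 41000 > Firm E 20000 > Firm Q 16500 > Firm D 14500 > Firm V 4500.
Firm K has the top bid and wins; the price is the second-highest bid, 46500.
Firm K's payoff = 48000 − 46500 = 1500. All other bidders lose, so their payoff is 0.

Payoffs: Firm K 1500, Firm V 0, Firm T 0, Firm Q 0, Firm J 0, Firm E 0, Firm D 0.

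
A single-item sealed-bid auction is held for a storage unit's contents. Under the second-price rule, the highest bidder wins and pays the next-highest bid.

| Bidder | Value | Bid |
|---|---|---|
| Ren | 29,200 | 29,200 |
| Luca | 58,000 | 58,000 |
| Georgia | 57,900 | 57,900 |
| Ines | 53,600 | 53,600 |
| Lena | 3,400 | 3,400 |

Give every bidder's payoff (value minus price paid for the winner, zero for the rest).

Bids in descending order: Luca 58,000, then Georgia 57,900, then Ines 53,600, then Ren 29,200, then Lena 3,400.
Luca has the top bid and wins; the price is the second-highest bid, 57,900.
Luca's payoff = 58,000 − 57,900 = 100. All other bidders lose, so their payoff is 0.

Ren 0, Luca 100, Georgia 0, Ines 0, Lena 0.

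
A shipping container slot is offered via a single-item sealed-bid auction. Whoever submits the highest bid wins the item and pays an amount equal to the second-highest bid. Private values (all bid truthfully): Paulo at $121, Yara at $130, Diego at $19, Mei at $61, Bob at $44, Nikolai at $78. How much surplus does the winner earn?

Winner's surplus: $9.

Sorted high to low: Yara $130 > Paulo $121 > Nikolai $78 > Mei $61 > Bob $44 > Diego $19.
Yara wins with the top bid and pays the second-highest, $121.
Surplus = $130 − $121 = $9.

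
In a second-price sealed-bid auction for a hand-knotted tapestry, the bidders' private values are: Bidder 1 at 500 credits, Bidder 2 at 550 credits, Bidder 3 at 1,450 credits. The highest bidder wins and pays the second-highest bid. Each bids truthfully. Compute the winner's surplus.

Surplus = 900 credits.

Ranking the bids: Bidder 3 1,450 credits, then Bidder 2 550 credits, then Bidder 1 500 credits.
Bidder 3 wins with the top bid and pays the second-highest, 550 credits.
Surplus = 1,450 credits − 550 credits = 900 credits.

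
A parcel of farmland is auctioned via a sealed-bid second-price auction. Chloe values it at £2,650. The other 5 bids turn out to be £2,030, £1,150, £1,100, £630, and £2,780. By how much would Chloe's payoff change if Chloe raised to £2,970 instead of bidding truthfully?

-£130

The highest competing bid is £2,780.
Bidding truthfully at £2,650: the top bid is £2,780 (a rival), so Chloe loses. Payoff = £0.
Bidding £2,970: Chloe has the top bid, wins, and pays the second-highest bid £2,780. Payoff = £2,650 − £2,780 = -£130.
Change = -£130 − £0 = -£130.
Deviating from a truthful bid can only lose payoff in a second-price auction — never gain.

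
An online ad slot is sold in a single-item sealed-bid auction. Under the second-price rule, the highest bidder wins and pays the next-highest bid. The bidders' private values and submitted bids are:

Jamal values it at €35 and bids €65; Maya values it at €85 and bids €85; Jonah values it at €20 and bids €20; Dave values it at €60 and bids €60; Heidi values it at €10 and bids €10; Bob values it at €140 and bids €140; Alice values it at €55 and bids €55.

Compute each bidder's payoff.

Jamal €0, Maya €0, Jonah €0, Dave €0, Heidi €0, Bob €55, Alice €0.

Sorted high to low: Bob €140; Maya €85; Jamal €65; Dave €60; Alice €55; Jonah €20; Heidi €10.
Bob has the top bid and wins; the price is the second-highest bid, €85.
Bob's payoff = €140 − €85 = €55. All other bidders lose, so their payoff is 0.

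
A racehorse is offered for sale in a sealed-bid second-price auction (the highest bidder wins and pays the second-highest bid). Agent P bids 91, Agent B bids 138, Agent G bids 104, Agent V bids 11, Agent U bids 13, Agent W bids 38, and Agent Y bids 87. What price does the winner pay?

Price paid: 104.

Ordered from highest: Agent B 138 > Agent G 104 > Agent P 91 > Agent Y 87 > Agent W 38 > Agent U 13 > Agent V 11.
Agent B is the highest bidder, so Agent B wins.
Under the second-price rule, the price is the second-highest bid: 104.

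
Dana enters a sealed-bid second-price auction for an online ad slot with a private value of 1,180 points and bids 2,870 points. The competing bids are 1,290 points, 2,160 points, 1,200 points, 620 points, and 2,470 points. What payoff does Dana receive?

Highest competing bid: 2,470 points.
Dana's bid 2,870 points is the highest overall, so Dana wins and pays the second-highest bid, 2,470 points.
Payoff = value − price = 1,180 points − 2,470 points = -1,290 points.

Dana's payoff: -1,290 points.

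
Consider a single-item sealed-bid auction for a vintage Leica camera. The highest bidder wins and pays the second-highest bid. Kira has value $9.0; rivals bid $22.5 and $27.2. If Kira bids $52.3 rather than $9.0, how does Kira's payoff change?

Payoff change: -$18.2.

The highest competing bid is $27.2.
Bidding truthfully at $9.0: the top bid is $27.2 (a rival), so Kira loses. Payoff = $0.0.
Bidding $52.3: Kira has the top bid, wins, and pays the second-highest bid $27.2. Payoff = $9.0 − $27.2 = -$18.2.
Change = -$18.2 − $0.0 = -$18.2.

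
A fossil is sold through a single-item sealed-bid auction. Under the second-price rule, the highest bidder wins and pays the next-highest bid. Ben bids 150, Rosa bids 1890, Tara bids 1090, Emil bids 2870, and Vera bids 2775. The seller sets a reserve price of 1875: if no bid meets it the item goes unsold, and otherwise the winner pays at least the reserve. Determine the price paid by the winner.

2775

Bids in descending order: Emil 2870; Vera 2775; Rosa 1890; Tara 1090; Ben 150.
Emil has the highest bid, so Emil wins.
The second-highest bid is 2775, which exceeds the reserve, so that sets the price.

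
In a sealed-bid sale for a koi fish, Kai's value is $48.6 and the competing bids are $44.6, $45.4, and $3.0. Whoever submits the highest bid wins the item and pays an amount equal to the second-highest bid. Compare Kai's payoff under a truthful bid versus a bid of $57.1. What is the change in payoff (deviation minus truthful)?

The highest competing bid is $45.4.
Bidding truthfully at $48.6: Kai has the top bid, wins, and pays the second-highest bid $45.4. Payoff = $48.6 − $45.4 = $3.2.
Bidding $57.1: Kai has the top bid, wins, and pays the second-highest bid $45.4. Payoff = $48.6 − $45.4 = $3.2.
Change = $3.2 − $3.2 = $0.0.

Payoff change: $0.0.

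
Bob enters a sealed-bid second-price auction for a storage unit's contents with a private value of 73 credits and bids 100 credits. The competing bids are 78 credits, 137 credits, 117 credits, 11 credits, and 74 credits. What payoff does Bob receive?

Highest competing bid: 137 credits.
Bob's bid 100 credits is not the highest, so Bob loses, pays nothing, and earns zero payoff.

Bob's payoff: 0 credits.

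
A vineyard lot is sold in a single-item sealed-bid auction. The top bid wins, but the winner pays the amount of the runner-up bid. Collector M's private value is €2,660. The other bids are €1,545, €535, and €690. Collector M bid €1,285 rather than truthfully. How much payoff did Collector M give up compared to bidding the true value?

Regret: €1,115.

The highest competing bid is €1,545.
Bidding truthfully at €2,660: Collector M has the top bid, wins, and pays the second-highest bid €1,545. Payoff = €2,660 − €1,545 = €1,115.
Bidding €1,285: the top bid is €1,545 (a rival), so Collector M loses. Payoff = €0.
Regret = truthful payoff − actual payoff = €1,115 − €0 = €1,115.
This is the dominant-strategy logic: truthful bidding weakly beats any alternative.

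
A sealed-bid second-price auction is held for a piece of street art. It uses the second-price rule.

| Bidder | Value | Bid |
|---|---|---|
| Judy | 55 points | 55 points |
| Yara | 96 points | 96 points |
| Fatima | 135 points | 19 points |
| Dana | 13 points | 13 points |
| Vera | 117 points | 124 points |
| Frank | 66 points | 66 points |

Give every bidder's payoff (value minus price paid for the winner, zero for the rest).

Judy 0 points, Yara 0 points, Fatima 0 points, Dana 0 points, Vera 21 points, Frank 0 points.

Bids in descending order: Vera 124 points, then Yara 96 points, then Frank 66 points, then Judy 55 points, then Fatima 19 points, then Dana 13 points.
Vera has the top bid and wins; the price is the second-highest bid, 96 points.
Vera's payoff = 117 points − 96 points = 21 points. All other bidders lose, so their payoff is 0.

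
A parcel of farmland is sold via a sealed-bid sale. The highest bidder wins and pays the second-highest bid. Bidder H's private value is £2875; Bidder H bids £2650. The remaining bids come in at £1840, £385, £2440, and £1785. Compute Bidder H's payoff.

Highest competing bid: £2440.
Bidder H's bid £2650 is the highest overall, so Bidder H wins and pays the second-highest bid, £2440.
Payoff = value − price = £2875 − £2440 = £435.

£435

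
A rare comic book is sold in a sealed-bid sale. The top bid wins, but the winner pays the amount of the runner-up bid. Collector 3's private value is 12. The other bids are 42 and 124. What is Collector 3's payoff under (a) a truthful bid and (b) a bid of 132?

(a) 0  (b) -112

The highest competing bid is 124.
Bidding truthfully at 12: the top bid is 124 (a rival), so Collector 3 loses. Payoff = 0.
Bidding 132: Collector 3 has the top bid, wins, and pays the second-highest bid 124. Payoff = 12 − 124 = -112.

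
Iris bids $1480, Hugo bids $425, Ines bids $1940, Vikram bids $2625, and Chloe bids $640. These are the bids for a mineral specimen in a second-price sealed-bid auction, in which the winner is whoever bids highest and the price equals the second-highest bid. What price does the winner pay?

Price paid: $1940.

Sorted high to low: Vikram $2625, then Ines $1940, then Iris $1480, then Chloe $640, then Hugo $425.
Vikram is the highest bidder, so Vikram wins.
Under the second-price rule, the price is the second-highest bid: $1940.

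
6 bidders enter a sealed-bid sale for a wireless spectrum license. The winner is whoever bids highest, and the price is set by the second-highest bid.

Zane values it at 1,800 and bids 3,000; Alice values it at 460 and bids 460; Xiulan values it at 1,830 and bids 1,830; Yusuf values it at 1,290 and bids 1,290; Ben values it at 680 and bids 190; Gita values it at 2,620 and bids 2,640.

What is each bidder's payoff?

Payoffs: Zane -840, Alice 0, Xiulan 0, Yusuf 0, Ben 0, Gita 0.

Ranking the bids: Zane 3,000 > Gita 2,640 > Xiulan 1,830 > Yusuf 1,290 > Alice 460 > Ben 190.
Zane has the top bid and wins; the price is the second-highest bid, 2,640.
Zane's payoff = 1,800 − 2,640 = -840. All other bidders lose, so their payoff is 0.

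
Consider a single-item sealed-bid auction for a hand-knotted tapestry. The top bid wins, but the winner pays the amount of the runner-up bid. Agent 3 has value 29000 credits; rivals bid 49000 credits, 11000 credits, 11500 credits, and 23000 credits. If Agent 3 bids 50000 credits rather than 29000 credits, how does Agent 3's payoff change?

The highest competing bid is 49000 credits.
Bidding truthfully at 29000 credits: the top bid is 49000 credits (a rival), so Agent 3 loses. Payoff = 0 credits.
Bidding 50000 credits: Agent 3 has the top bid, wins, and pays the second-highest bid 49000 credits. Payoff = 29000 credits − 49000 credits = -20000 credits.
Change = -20000 credits − 0 credits = -20000 credits.
This is the dominant-strategy logic: truthful bidding weakly beats any alternative.

Change in payoff: -20000 credits.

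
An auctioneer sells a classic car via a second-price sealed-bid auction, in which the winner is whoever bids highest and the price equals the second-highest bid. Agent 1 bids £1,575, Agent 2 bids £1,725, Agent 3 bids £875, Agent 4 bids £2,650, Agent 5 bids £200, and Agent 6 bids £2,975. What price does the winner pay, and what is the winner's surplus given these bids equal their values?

The winner pays £2,650 for a surplus of £325.

Ranking the bids: Agent 6 £2,975, then Agent 4 £2,650, then Agent 2 £1,725, then Agent 1 £1,575, then Agent 3 £875, then Agent 5 £200.
Agent 6 is the highest bidder, so Agent 6 wins.
Under the second-price rule, the price is the second-highest bid: £2,650.
Surplus = £2,975 − £2,650 = £325.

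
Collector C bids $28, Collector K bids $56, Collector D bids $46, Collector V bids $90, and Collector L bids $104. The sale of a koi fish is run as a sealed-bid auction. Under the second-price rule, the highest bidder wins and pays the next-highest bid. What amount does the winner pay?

$90

Ordered from highest: Collector L $104 > Collector V $90 > Collector K $56 > Collector D $46 > Collector C $28.
Collector L has the highest bid, so Collector L wins.
The second-highest bid is $90, so that is what Collector L pays.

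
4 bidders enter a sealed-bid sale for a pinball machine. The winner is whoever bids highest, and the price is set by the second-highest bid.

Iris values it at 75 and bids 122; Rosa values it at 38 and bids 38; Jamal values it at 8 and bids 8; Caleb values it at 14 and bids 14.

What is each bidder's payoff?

Ranking the bids: Iris 122, then Rosa 38, then Caleb 14, then Jamal 8.
Iris has the top bid and wins; the price is the second-highest bid, 38.
Iris's payoff = 75 − 38 = 37. All other bidders lose, so their payoff is 0.

Iris 37, Rosa 0, Jamal 0, Caleb 0.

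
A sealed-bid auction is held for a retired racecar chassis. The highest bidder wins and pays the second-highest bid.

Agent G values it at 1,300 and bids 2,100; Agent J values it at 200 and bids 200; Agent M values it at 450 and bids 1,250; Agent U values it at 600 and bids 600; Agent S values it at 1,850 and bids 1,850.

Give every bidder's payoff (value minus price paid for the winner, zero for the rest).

Payoffs: Agent G -550, Agent J 0, Agent M 0, Agent U 0, Agent S 0.

Sorted high to low: Agent G 2,100, then Agent S 1,850, then Agent M 1,250, then Agent U 600, then Agent J 200.
Agent G has the top bid and wins; the price is the second-highest bid, 1,850.
Agent G's payoff = 1,300 − 1,850 = -550. All other bidders lose, so their payoff is 0.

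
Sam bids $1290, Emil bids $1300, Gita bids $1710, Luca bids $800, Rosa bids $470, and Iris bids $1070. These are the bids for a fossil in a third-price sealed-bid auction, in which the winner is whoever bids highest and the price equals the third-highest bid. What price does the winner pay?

The winner pays $1290.

Bids in descending order: Gita $1710, then Emil $1300, then Sam $1290, then Iris $1070, then Luca $800, then Rosa $470.
Gita is the highest bidder, so Gita wins.
Under the third-price rule, the price is the third-highest bid: $1290.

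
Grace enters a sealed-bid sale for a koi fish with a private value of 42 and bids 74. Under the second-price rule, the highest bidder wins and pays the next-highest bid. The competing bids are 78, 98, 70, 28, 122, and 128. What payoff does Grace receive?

Highest competing bid: 128.
Grace's bid 74 is not the highest, so Grace loses, pays nothing, and earns zero payoff.

Payoff = 0.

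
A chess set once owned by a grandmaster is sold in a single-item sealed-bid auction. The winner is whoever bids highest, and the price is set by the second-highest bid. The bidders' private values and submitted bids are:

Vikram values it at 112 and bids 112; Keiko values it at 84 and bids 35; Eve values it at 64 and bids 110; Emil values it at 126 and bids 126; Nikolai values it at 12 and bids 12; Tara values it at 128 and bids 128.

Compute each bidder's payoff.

Bids in descending order: Tara 128 > Emil 126 > Vikram 112 > Eve 110 > Keiko 35 > Nikolai 12.
Tara has the top bid and wins; the price is the second-highest bid, 126.
Tara's payoff = 128 − 126 = 2. All other bidders lose, so their payoff is 0.

Payoffs: Vikram 0, Keiko 0, Eve 0, Emil 0, Nikolai 0, Tara 2.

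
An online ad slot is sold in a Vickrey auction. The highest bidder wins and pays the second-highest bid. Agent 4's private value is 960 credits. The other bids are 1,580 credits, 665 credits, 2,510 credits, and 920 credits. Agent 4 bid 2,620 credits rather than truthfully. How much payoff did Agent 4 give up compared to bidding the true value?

Regret: 1,550 credits.

The highest competing bid is 2,510 credits.
Bidding truthfully at 960 credits: the top bid is 2,510 credits (a rival), so Agent 4 loses. Payoff = 0 credits.
Bidding 2,620 credits: Agent 4 has the top bid, wins, and pays the second-highest bid 2,510 credits. Payoff = 960 credits − 2,510 credits = -1,550 credits.
Regret = truthful payoff − actual payoff = 0 credits − -1,550 credits = 1,550 credits.
This is the dominant-strategy logic: truthful bidding weakly beats any alternative.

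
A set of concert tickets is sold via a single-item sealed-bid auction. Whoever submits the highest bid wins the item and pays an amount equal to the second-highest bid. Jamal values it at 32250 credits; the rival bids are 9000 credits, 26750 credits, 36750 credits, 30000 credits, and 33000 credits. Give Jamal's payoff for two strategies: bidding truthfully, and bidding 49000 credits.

The highest competing bid is 36750 credits.
Bidding truthfully at 32250 credits: the top bid is 36750 credits (a rival), so Jamal loses. Payoff = 0 credits.
Bidding 49000 credits: Jamal has the top bid, wins, and pays the second-highest bid 36750 credits. Payoff = 32250 credits − 36750 credits = -4500 credits.
Deviating from a truthful bid can only lose payoff in a second-price auction — never gain.

Truthful: 0 credits; alternative: -4500 credits.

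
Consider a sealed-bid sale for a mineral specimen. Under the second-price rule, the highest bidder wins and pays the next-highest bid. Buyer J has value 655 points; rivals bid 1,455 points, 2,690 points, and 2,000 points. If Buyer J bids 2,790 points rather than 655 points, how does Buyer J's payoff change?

The highest competing bid is 2,690 points.
Bidding truthfully at 655 points: the top bid is 2,690 points (a rival), so Buyer J loses. Payoff = 0 points.
Bidding 2,790 points: Buyer J has the top bid, wins, and pays the second-highest bid 2,690 points. Payoff = 655 points − 2,690 points = -2,035 points.
Change = -2,035 points − 0 points = -2,035 points.

Change in payoff: -2,035 points.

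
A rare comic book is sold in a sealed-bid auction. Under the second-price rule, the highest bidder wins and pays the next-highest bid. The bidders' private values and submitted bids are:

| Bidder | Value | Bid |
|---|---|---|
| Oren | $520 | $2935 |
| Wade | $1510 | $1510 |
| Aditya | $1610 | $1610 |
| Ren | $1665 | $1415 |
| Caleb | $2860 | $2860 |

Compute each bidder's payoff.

Oren -$2340, Wade $0, Aditya $0, Ren $0, Caleb $0.

Ranking the bids: Oren $2935 > Caleb $2860 > Aditya $1610 > Wade $1510 > Ren $1415.
Oren has the top bid and wins; the price is the second-highest bid, $2860.
Oren's payoff = $520 − $2860 = -$2340. All other bidders lose, so their payoff is 0.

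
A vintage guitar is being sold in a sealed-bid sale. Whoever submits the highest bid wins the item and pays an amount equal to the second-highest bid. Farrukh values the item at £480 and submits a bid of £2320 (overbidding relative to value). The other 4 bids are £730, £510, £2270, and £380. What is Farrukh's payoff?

-£1790

Highest competing bid: £2270.
Farrukh's bid £2320 is the highest overall, so Farrukh wins and pays the second-highest bid, £2270.
Payoff = value − price = £480 − £2270 = -£1790.
Overbidding won the item at a price above value — truthful bidding would have avoided this loss.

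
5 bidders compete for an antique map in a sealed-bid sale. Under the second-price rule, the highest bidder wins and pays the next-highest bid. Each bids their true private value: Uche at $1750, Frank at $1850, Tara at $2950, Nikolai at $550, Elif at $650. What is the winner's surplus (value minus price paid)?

Sorted high to low: Tara $2950; Frank $1850; Uche $1750; Elif $650; Nikolai $550.
Tara wins with the top bid and pays the second-highest, $1850.
Surplus = $2950 − $1850 = $1100.

$1100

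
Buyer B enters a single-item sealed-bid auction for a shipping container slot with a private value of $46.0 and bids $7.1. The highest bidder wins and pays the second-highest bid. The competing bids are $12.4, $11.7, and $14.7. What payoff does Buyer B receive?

Highest competing bid: $14.7.
Buyer B's bid $7.1 is not the highest, so Buyer B loses, pays nothing, and earns zero payoff.

$0.0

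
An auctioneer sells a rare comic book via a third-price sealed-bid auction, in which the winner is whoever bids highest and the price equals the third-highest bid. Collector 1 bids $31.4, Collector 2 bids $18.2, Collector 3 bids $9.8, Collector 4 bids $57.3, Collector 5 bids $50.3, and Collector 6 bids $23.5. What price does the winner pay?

The winner pays $31.4.

Sorted high to low: Collector 4 $57.3; Collector 5 $50.3; Collector 1 $31.4; Collector 6 $23.5; Collector 2 $18.2; Collector 3 $9.8.
Collector 4 is the highest bidder, so Collector 4 wins.
Under the third-price rule, the price is the third-highest bid: $31.4.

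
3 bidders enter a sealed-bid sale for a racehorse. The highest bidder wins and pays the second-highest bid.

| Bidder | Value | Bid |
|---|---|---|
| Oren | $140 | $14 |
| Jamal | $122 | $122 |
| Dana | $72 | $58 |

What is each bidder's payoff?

Ordered from highest: Jamal $122, then Dana $58, then Oren $14.
Jamal has the top bid and wins; the price is the second-highest bid, $58.
Jamal's payoff = $122 − $58 = $64. All other bidders lose, so their payoff is 0.

Payoffs: Oren $0, Jamal $64, Dana $0.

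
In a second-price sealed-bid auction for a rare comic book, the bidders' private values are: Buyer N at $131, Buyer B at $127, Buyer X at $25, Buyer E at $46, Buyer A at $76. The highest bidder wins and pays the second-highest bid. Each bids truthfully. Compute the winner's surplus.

$4

Bids in descending order: Buyer N $131, then Buyer B $127, then Buyer A $76, then Buyer E $46, then Buyer X $25.
Buyer N wins with the top bid and pays the second-highest, $127.
Surplus = $131 − $127 = $4.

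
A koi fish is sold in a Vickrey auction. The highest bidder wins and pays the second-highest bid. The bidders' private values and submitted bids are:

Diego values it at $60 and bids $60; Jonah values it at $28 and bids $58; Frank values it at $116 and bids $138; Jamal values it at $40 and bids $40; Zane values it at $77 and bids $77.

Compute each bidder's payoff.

Payoffs: Diego $0, Jonah $0, Frank $39, Jamal $0, Zane $0.

Sorted high to low: Frank $138; Zane $77; Diego $60; Jonah $58; Jamal $40.
Frank has the top bid and wins; the price is the second-highest bid, $77.
Frank's payoff = $116 − $77 = $39. All other bidders lose, so their payoff is 0.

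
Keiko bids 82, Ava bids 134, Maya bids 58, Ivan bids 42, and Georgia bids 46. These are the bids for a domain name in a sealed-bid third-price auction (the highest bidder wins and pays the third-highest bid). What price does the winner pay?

58

Ordered from highest: Ava 134; Keiko 82; Maya 58; Georgia 46; Ivan 42.
Ava is the highest bidder, so Ava wins.
Under the third-price rule, the price is the third-highest bid: 58.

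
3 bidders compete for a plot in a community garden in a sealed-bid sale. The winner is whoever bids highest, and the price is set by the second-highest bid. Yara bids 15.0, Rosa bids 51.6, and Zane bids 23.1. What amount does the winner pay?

23.1

Ranking the bids: Rosa 51.6; Zane 23.1; Yara 15.0.
Rosa has the highest bid, so Rosa wins.
The second-highest bid is 23.1, so that is what Rosa pays.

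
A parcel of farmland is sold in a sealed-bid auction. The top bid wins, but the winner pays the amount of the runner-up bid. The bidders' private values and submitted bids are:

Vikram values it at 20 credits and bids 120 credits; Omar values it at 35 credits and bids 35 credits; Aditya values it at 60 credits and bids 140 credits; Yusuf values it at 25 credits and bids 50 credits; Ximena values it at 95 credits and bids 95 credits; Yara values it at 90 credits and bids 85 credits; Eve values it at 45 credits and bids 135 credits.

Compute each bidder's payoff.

Vikram 0 credits, Omar 0 credits, Aditya -75 credits, Yusuf 0 credits, Ximena 0 credits, Yara 0 credits, Eve 0 credits.

Ordered from highest: Aditya 140 credits; Eve 135 credits; Vikram 120 credits; Ximena 95 credits; Yara 85 credits; Yusuf 50 credits; Omar 35 credits.
Aditya has the top bid and wins; the price is the second-highest bid, 135 credits.
Aditya's payoff = 60 credits − 135 credits = -75 credits. All other bidders lose, so their payoff is 0.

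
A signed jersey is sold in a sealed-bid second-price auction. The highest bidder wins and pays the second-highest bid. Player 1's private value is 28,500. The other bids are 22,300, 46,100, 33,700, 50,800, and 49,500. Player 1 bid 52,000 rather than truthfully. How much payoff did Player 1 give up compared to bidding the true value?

Payoff forgone: 22,300.

The highest competing bid is 50,800.
Bidding truthfully at 28,500: the top bid is 50,800 (a rival), so Player 1 loses. Payoff = 0.
Bidding 52,000: Player 1 has the top bid, wins, and pays the second-highest bid 50,800. Payoff = 28,500 − 50,800 = -22,300.
Regret = truthful payoff − actual payoff = 0 − -22,300 = 22,300.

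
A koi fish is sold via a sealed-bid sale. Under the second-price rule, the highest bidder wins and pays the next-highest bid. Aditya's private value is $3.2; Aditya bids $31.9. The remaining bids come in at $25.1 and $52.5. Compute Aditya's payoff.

Highest competing bid: $52.5.
Aditya's bid $31.9 is not the highest, so Aditya loses, pays nothing, and earns zero payoff.

Aditya's payoff: $0.0.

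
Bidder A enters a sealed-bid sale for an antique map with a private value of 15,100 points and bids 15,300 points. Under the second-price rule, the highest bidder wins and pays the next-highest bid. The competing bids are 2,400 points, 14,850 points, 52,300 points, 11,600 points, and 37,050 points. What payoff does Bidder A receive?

0 points

Highest competing bid: 52,300 points.
Bidder A's bid 15,300 points is not the highest, so Bidder A loses, pays nothing, and earns zero payoff.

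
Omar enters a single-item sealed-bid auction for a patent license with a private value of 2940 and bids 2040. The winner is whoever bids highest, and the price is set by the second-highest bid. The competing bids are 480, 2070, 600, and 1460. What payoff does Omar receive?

Highest competing bid: 2070.
Omar's bid 2040 is not the highest, so Omar loses, pays nothing, and earns zero payoff.

0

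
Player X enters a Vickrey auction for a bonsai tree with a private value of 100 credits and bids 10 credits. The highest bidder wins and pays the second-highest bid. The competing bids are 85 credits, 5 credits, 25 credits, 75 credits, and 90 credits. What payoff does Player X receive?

0 credits

Highest competing bid: 90 credits.
Player X's bid 10 credits is not the highest, so Player X loses, pays nothing, and earns zero payoff.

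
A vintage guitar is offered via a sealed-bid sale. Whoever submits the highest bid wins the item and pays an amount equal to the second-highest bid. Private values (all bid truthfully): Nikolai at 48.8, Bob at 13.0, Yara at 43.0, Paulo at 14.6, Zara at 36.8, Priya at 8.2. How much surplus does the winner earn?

5.8

Ordered from highest: Nikolai 48.8 > Yara 43.0 > Zara 36.8 > Paulo 14.6 > Bob 13.0 > Priya 8.2.
Nikolai wins with the top bid and pays the second-highest, 43.0.
Surplus = 48.8 − 43.0 = 5.8.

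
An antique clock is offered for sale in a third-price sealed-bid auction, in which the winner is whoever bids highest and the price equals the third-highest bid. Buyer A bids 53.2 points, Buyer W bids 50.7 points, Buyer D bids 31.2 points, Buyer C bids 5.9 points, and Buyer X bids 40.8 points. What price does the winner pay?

40.8 points

Ordered from highest: Buyer A 53.2 points; Buyer W 50.7 points; Buyer X 40.8 points; Buyer D 31.2 points; Buyer C 5.9 points.
Buyer A is the highest bidder, so Buyer A wins.
Under the third-price rule, the price is the third-highest bid: 40.8 points.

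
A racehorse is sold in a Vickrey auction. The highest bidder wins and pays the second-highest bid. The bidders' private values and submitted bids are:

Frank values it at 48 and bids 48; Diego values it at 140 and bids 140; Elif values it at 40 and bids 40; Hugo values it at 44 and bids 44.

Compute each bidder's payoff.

Ranking the bids: Diego 140, then Frank 48, then Hugo 44, then Elif 40.
Diego has the top bid and wins; the price is the second-highest bid, 48.
Diego's payoff = 140 − 48 = 92. All other bidders lose, so their payoff is 0.

Frank 0, Diego 92, Elif 0, Hugo 0.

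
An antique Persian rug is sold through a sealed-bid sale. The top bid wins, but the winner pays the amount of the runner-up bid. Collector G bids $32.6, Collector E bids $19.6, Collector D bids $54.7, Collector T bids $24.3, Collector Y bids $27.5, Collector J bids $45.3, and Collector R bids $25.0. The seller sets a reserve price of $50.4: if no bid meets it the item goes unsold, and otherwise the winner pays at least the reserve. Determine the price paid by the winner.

The winner pays $50.4.

Ordered from highest: Collector D $54.7 > Collector J $45.3 > Collector G $32.6 > Collector Y $27.5 > Collector R $25.0 > Collector T $24.3 > Collector E $19.6.
Collector D has the highest bid, so Collector D wins.
The second-highest bid is $45.3, but the reserve $50.4 is higher, so the price is the reserve.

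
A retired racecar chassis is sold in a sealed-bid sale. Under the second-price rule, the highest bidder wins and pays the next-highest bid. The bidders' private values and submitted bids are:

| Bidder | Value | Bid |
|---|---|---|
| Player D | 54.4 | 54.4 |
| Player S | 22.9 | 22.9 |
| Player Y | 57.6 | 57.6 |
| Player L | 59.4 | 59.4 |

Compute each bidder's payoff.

Payoffs: Player D 0.0, Player S 0.0, Player Y 0.0, Player L 1.8.

Bids in descending order: Player L 59.4 > Player Y 57.6 > Player D 54.4 > Player S 22.9.
Player L has the top bid and wins; the price is the second-highest bid, 57.6.
Player L's payoff = 59.4 − 57.6 = 1.8. All other bidders lose, so their payoff is 0.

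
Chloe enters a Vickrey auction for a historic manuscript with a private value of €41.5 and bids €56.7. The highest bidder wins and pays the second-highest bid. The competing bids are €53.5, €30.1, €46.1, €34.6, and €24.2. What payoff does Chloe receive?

Highest competing bid: €53.5.
Chloe's bid €56.7 is the highest overall, so Chloe wins and pays the second-highest bid, €53.5.
Payoff = value − price = €41.5 − €53.5 = -€12.0.

-€12.0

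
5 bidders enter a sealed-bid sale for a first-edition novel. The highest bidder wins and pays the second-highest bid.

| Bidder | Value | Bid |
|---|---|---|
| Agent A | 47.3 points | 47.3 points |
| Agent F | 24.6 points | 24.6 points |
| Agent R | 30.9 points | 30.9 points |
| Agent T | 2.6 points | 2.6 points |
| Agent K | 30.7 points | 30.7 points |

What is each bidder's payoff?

Payoffs: Agent A 16.4 points, Agent F 0.0 points, Agent R 0.0 points, Agent T 0.0 points, Agent K 0.0 points.

Bids in descending order: Agent A 47.3 points > Agent R 30.9 points > Agent K 30.7 points > Agent F 24.6 points > Agent T 2.6 points.
Agent A has the top bid and wins; the price is the second-highest bid, 30.9 points.
Agent A's payoff = 47.3 points − 30.9 points = 16.4 points. All other bidders lose, so their payoff is 0.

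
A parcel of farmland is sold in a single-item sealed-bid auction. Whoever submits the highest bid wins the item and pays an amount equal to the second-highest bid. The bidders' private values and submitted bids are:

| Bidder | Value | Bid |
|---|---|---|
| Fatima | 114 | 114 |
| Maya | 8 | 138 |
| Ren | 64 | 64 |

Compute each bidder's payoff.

Ranking the bids: Maya 138, then Fatima 114, then Ren 64.
Maya has the top bid and wins; the price is the second-highest bid, 114.
Maya's payoff = 8 − 114 = -106. All other bidders lose, so their payoff is 0.

Payoffs: Fatima 0, Maya -106, Ren 0.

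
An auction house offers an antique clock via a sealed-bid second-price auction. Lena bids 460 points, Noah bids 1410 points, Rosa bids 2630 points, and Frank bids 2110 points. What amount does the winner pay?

Price paid: 2110 points.

Sorted high to low: Rosa 2630 points, then Frank 2110 points, then Noah 1410 points, then Lena 460 points.
Rosa has the highest bid, so Rosa wins.
The second-highest bid is 2110 points, so that is what Rosa pays.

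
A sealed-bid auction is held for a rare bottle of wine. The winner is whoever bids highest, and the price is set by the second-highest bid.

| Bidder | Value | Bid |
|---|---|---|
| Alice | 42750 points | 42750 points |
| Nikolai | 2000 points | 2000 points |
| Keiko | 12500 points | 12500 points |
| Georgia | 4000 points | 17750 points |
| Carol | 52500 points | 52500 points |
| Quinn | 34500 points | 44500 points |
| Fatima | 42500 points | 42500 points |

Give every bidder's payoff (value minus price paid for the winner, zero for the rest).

Bids in descending order: Carol 52500 points > Quinn 44500 points > Alice 42750 points > Fatima 42500 points > Georgia 17750 points > Keiko 12500 points > Nikolai 2000 points.
Carol has the top bid and wins; the price is the second-highest bid, 44500 points.
Carol's payoff = 52500 points − 44500 points = 8000 points. All other bidders lose, so their payoff is 0.

Payoffs: Alice 0 points, Nikolai 0 points, Keiko 0 points, Georgia 0 points, Carol 8000 points, Quinn 0 points, Fatima 0 points.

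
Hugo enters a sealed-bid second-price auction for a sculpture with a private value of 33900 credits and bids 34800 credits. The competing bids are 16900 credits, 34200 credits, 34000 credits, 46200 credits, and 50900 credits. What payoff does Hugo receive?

Hugo's payoff: 0 credits.

Highest competing bid: 50900 credits.
Hugo's bid 34800 credits is not the highest, so Hugo loses, pays nothing, and earns zero payoff.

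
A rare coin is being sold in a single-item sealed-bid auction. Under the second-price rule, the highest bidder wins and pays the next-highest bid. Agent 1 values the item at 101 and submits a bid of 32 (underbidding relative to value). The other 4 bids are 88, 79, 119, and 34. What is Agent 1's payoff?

Payoff = 0.

Highest competing bid: 119.
Agent 1's bid 32 is not the highest, so Agent 1 loses, pays nothing, and earns zero payoff.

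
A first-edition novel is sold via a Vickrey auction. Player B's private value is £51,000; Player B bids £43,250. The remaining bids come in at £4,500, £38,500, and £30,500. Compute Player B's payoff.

Payoff = £12,500.

Highest competing bid: £38,500.
Player B's bid £43,250 is the highest overall, so Player B wins and pays the second-highest bid, £38,500.
Payoff = value − price = £51,000 − £38,500 = £12,500.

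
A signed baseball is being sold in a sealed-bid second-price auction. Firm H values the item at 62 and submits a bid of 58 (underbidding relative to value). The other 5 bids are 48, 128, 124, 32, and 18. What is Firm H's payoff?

Payoff = 0.

Highest competing bid: 128.
Firm H's bid 58 is not the highest, so Firm H loses, pays nothing, and earns zero payoff.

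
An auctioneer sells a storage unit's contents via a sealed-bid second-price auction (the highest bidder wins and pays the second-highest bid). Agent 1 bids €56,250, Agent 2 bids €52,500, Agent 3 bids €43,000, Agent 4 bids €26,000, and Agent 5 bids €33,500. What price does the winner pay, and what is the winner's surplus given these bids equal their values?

Price €52,500; surplus €3,750.

Ranking the bids: Agent 1 €56,250; Agent 2 €52,500; Agent 3 €43,000; Agent 5 €33,500; Agent 4 €26,000.
Agent 1 is the highest bidder, so Agent 1 wins.
Under the second-price rule, the price is the second-highest bid: €52,500.
Surplus = €56,250 − €52,500 = €3,750.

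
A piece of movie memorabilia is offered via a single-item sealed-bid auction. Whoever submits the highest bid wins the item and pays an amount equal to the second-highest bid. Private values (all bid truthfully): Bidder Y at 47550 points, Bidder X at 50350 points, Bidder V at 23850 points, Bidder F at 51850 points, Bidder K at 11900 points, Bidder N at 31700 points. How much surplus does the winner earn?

Winner's surplus: 1500 points.

Ranking the bids: Bidder F 51850 points; Bidder X 50350 points; Bidder Y 47550 points; Bidder N 31700 points; Bidder V 23850 points; Bidder K 11900 points.
Bidder F wins with the top bid and pays the second-highest, 50350 points.
Surplus = 51850 points − 50350 points = 1500 points.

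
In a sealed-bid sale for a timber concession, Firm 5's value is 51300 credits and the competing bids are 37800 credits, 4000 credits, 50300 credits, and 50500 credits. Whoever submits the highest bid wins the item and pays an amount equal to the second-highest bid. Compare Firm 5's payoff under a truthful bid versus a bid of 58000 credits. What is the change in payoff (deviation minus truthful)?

0 credits

The highest competing bid is 50500 credits.
Bidding truthfully at 51300 credits: Firm 5 has the top bid, wins, and pays the second-highest bid 50500 credits. Payoff = 51300 credits − 50500 credits = 800 credits.
Bidding 58000 credits: Firm 5 has the top bid, wins, and pays the second-highest bid 50500 credits. Payoff = 51300 credits − 50500 credits = 800 credits.
Change = 800 credits − 800 credits = 0 credits.
The bid only affects whether you win, not the price — here both bids land on the same side of the top rival bid, so the deviation is payoff-neutral.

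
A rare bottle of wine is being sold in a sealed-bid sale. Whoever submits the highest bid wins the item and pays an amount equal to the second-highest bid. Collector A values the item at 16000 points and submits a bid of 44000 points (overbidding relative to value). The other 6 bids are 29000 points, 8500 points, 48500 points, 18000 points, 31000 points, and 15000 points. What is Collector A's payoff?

Highest competing bid: 48500 points.
Collector A's bid 44000 points is not the highest, so Collector A loses, pays nothing, and earns zero payoff.

0 points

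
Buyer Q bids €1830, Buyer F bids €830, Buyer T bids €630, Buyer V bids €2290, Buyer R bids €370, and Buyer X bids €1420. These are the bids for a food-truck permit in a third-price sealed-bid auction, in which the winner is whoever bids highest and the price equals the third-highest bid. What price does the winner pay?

Bids in descending order: Buyer V €2290; Buyer Q €1830; Buyer X €1420; Buyer F €830; Buyer T €630; Buyer R €370.
Buyer V is the highest bidder, so Buyer V wins.
Under the third-price rule, the price is the third-highest bid: €1420.

The winner pays €1420.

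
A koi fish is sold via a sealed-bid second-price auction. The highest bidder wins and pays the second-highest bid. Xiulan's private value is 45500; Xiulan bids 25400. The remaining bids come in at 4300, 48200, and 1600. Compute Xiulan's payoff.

Highest competing bid: 48200.
Xiulan's bid 25400 is not the highest, so Xiulan loses, pays nothing, and earns zero payoff.

Payoff = 0.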